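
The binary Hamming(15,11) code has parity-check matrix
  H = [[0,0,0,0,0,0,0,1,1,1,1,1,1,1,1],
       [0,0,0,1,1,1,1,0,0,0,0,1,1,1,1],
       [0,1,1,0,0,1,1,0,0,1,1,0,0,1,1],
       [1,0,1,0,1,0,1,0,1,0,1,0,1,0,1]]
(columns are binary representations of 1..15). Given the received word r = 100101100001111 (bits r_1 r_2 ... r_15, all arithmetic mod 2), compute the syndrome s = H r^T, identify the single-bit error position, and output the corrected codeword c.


s = (0, 1, 0, 0)^T, error position = 4, corrected codeword c = 100001100001111

Compute s = H r^T mod 2 one row at a time:
  s_1 = 0 + 0 + 0 + 0 + 1 + 1 + 1 + 1 = 4 ≡ 0 (mod 2).
  s_2 = 1 + 0 + 1 + 1 + 1 + 1 + 1 + 1 = 7 ≡ 1 (mod 2).
  s_3 = 0 + 0 + 1 + 1 + 0 + 0 + 1 + 1 = 4 ≡ 0 (mod 2).
  s_4 = 1 + 0 + 0 + 1 + 0 + 0 + 1 + 1 = 4 ≡ 0 (mod 2).
s = (0, 1, 0, 0)^T — this equals column 4 of H (binary 0100), so error is at position 4.
Correct: flip bit 4 of r = 100101100001111 to get c = 100001100001111.


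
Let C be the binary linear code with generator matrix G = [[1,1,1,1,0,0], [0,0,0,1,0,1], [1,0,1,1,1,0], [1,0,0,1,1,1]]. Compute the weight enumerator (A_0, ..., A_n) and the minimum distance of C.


Weight distribution: A_0 = 1, A_2 = 6, A_4 = 9. Minimum distance d = 2.

Enumerate all 2^4 = 16 messages m ∈ F_2^4.
For each, compute codeword c = mG in F_2^6, then tally its weight.
  m = 0000 → c = 000000, weight = 0.
  m = 1000 → c = 111100, weight = 4.
  m = 0100 → c = 000101, weight = 2.
  m = 1100 → c = 111001, weight = 4.
  m = 0010 → c = 101110, weight = 4.
  m = 1010 → c = 010010, weight = 2.
  m = 0110 → c = 101011, weight = 4.
  m = 1110 → c = 010111, weight = 4.
  m = 0001 → c = 100111, weight = 4.
  m = 1001 → c = 011011, weight = 4.
  m = 0101 → c = 100010, weight = 2.
  m = 1101 → c = 011110, weight = 4.
  m = 0011 → c = 001001, weight = 2.
  m = 1011 → c = 110101, weight = 4.
  m = 0111 → c = 001100, weight = 2.
  m = 1111 → c = 110000, weight = 2.
Tally weights:
  weight 0: 1 codewords.
  weight 2: 6 codewords.
  weight 4: 9 codewords.
Minimum distance d = smallest w > 0 with A_w > 0 = 2.
Sanity: Σ A_w = 16 = 2^4 = 16 ✓.


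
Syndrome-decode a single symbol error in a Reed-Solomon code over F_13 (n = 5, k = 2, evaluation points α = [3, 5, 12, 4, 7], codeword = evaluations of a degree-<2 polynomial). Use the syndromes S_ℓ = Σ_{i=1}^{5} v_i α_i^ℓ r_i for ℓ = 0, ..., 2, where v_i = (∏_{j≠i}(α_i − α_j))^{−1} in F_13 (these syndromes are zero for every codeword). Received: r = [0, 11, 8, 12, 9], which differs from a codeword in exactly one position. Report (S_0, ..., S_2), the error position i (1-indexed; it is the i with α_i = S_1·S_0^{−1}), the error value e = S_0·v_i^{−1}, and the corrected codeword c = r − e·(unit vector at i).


S = (11, 2, 11), error at position 3, error magnitude e = 4, c = [0, 11, 4, 12, 9].

Step 1: column multipliers v_i = (∏_{j≠i}(α_i − α_j))^{−1} mod 13.
  i = 1 (α = 3): (3−5)(3−12)(3−4)(3−7) = (−2)·(−9)·(−1)·(−4) = 72 ≡ 7, so v_1 = 7^{−1} = 2 (mod 13).
  i = 2 (α = 5): (5−3)(5−12)(5−4)(5−7) = 2·(−7)·1·(−2) = 28 ≡ 2, so v_2 = 2^{−1} = 7 (mod 13).
  i = 3 (α = 12): (12−3)(12−5)(12−4)(12−7) = 9·7·8·5 = 2520 ≡ 11, so v_3 = 11^{−1} = 6 (mod 13).
  i = 4 (α = 4): (4−3)(4−5)(4−12)(4−7) = 1·(−1)·(−8)·(−3) = −24 ≡ 2, so v_4 = 2^{−1} = 7 (mod 13).
  i = 5 (α = 7): (7−3)(7−5)(7−12)(7−4) = 4·2·(−5)·3 = −120 ≡ 10, so v_5 = 10^{−1} = 4 (mod 13).
  v = [2, 7, 6, 7, 4].
Step 2: syndromes of r = [0, 11, 8, 12, 9] (all sums mod 13).
  S_0 = Σ v_i r_i = 2·0 + 7·11 + 6·8 + 7·12 + 4·9 = 245 ≡ 11.
  S_1 = Σ v_i α_i r_i = 2·3·0 + 7·5·11 + 6·12·8 + 7·4·12 + 4·7·9 = 1549 ≡ 2.
  α_i^2 mod 13 = [9, 12, 1, 3, 10].
  S_2 = Σ v_i α_i^2 r_i = 2·9·0 + 7·12·11 + 6·1·8 + 7·3·12 + 4·10·9 = 1584 ≡ 11.
  S = (11, 2, 11) ≠ 0, so r is not a codeword (an error is present).
Step 3: locate the error. For a single error e at position i, S_ℓ = v_i·e·α_i^ℓ, so α_err = S_1/S_0.
  S_0^{−1} = 11^{−1} = 6 (mod 13), so α_err = 2·6 = 12 ≡ 12 = α_3. Error position i = 3.
  Consistency check: S_2/S_1 = 11·7 = 77 ≡ 12 = α_err ✓ (single-error assumption holds).
Step 4: error magnitude e = S_0/v_3 = S_0·∏_{j≠3}(α_3 − α_j) = 11·11 = 121 ≡ 4 (mod 13).
Step 5: correct position 3: c_3 = r_3 − e = 8 − 4 ≡ 4 (mod 13). Hence c = [0, 11, 4, 12, 9].
  Check: interpolating c through the α_i gives m(x) = 3 + 12·x (degree < 2) with m(α_i) = c_i for every i, so c is indeed a codeword.


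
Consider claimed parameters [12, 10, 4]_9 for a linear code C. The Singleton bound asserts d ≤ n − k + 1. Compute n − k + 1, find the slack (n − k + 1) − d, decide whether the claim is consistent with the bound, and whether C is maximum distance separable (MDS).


Singleton RHS = n − k + 1 = 3, slack = -1, bound violated (no such code; not MDS).

Singleton bound: d ≤ n − k + 1.
Here n = 12, k = 10, so n − k + 1 = 3.
Given d = 4, check d ≤ 3: NO.
Slack = (n − k + 1) − d = -1.
The slack is negative: d = 4 exceeds n − k + 1 = 3 by 1, so the Singleton bound is violated and no linear [12, 10, 4]_9 code can exist. In particular it is not MDS (MDS requires d = n − k + 1 exactly).
Description: the claimed parameters are [12, 10, 4]_9; such a code would be impossible (violates the Singleton bound).


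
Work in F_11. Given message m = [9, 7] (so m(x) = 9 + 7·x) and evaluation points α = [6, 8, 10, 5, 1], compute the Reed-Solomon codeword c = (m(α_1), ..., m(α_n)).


c = [7, 10, 2, 0, 5]

Message polynomial: m(x) = 9 + 7·x (mod 11).
For each evaluation point α_i, compute m(α_i) mod 11:
  α_1 = 6: Horner steps 7 → 7, so m(6) = 7.
  α_2 = 8: Horner steps 7 → 10, so m(8) = 10.
  α_3 = 10: Horner steps 7 → 2, so m(10) = 2.
  α_4 = 5: Horner steps 7 → 0, so m(5) = 0.
  α_5 = 1: Horner steps 7 → 5, so m(1) = 5.
Codeword c = [7, 10, 2, 0, 5] ∈ F_11^5.


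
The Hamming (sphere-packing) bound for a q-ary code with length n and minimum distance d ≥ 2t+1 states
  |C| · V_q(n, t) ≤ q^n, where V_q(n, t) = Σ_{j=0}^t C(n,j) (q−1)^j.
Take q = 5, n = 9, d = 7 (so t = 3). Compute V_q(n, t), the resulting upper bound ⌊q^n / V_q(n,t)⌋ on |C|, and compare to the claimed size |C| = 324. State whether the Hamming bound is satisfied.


V_q(n, t) = 5989, q^n = 1953125, Hamming bound = 326, |C| = 324 ≤ bound (satisfied).

Step 1: Compute V_q(n, t) = Σ_{j=0}^3 C(n, j) (q−1)^j.
  j = 0: C(9,0)·(4)^0 = 1·1 = 1.
  j = 1: C(9,1)·(4)^1 = 9·4 = 36.
  j = 2: C(9,2)·(4)^2 = 36·16 = 576.
  j = 3: C(9,3)·(4)^3 = 84·64 = 5376.
  V_q(n, t) = 1 + 36 + 576 + 5376 = 5989.
Step 2: q^n = 5^9 = 1953125.
Step 3: Hamming bound ⌊q^n / V_q(n,t)⌋ = ⌊1953125/5989⌋ = 326.
Step 4: Compare |C| = 324 to 326: satisfied.
The claimed |C| lies below the Hamming bound.


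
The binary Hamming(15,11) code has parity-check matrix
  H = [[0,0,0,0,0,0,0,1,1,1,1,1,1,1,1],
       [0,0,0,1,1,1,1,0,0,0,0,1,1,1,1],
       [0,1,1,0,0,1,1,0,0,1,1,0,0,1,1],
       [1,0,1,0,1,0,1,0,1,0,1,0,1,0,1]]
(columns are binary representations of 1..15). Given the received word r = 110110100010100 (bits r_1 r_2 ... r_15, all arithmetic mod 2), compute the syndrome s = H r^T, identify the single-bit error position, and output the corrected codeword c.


s = (0, 0, 1, 1)^T, error position = 3, corrected codeword c = 111110100010100

Compute s = H r^T mod 2 one row at a time:
  s_1 = 0 + 0 + 0 + 1 + 0 + 1 + 0 + 0 = 2 ≡ 0 (mod 2).
  s_2 = 1 + 1 + 0 + 1 + 0 + 1 + 0 + 0 = 4 ≡ 0 (mod 2).
  s_3 = 1 + 0 + 0 + 1 + 0 + 1 + 0 + 0 = 3 ≡ 1 (mod 2).
  s_4 = 1 + 0 + 1 + 1 + 0 + 1 + 1 + 0 = 5 ≡ 1 (mod 2).
s = (0, 0, 1, 1)^T — this equals column 3 of H (binary 0011), so error is at position 3.
Correct: flip bit 3 of r = 110110100010100 to get c = 111110100010100.


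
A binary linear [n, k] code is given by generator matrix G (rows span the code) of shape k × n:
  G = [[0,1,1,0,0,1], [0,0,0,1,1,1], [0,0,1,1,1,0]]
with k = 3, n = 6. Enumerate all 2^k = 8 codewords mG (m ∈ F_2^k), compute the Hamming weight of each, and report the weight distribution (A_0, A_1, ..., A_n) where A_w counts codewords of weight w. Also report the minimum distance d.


Weight distribution: A_0 = 1, A_1 = 1, A_2 = 1, A_3 = 3, A_4 = 2. Minimum distance d = 1.

Enumerate all 2^3 = 8 messages m ∈ F_2^3.
For each, compute codeword c = mG in F_2^6, then tally its weight.
  m = 000 → c = 000000, weight = 0.
  m = 100 → c = 011001, weight = 3.
  m = 010 → c = 000111, weight = 3.
  m = 110 → c = 011110, weight = 4.
  m = 001 → c = 001110, weight = 3.
  m = 101 → c = 010111, weight = 4.
  m = 011 → c = 001001, weight = 2.
  m = 111 → c = 010000, weight = 1.
Tally weights:
  weight 0: 1 codewords.
  weight 1: 1 codewords.
  weight 2: 1 codewords.
  weight 3: 3 codewords.
  weight 4: 2 codewords.
Minimum distance d = smallest w > 0 with A_w > 0 = 1.
Sanity: Σ A_w = 8 = 2^3 = 8 ✓.


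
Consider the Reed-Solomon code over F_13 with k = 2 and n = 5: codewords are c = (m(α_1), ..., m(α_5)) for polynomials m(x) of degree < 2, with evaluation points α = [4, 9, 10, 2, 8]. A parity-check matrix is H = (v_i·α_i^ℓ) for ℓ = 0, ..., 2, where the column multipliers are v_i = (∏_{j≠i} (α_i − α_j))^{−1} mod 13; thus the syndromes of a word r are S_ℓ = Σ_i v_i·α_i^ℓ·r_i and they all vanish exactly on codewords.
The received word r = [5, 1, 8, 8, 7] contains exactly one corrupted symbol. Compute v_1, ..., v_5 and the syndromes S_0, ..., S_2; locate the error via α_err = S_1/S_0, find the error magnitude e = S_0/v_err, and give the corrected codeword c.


S = (12, 11, 9), error at position 4, error magnitude e = 4, c = [5, 1, 8, 4, 7].

Step 1: column multipliers v_i = (∏_{j≠i}(α_i − α_j))^{−1} mod 13.
  i = 1 (α = 4): (4−9)(4−10)(4−2)(4−8) = (−5)·(−6)·2·(−4) = −240 ≡ 7, so v_1 = 7^{−1} = 2 (mod 13).
  i = 2 (α = 9): (9−4)(9−10)(9−2)(9−8) = 5·(−1)·7·1 = −35 ≡ 4, so v_2 = 4^{−1} = 10 (mod 13).
  i = 3 (α = 10): (10−4)(10−9)(10−2)(10−8) = 6·1·8·2 = 96 ≡ 5, so v_3 = 5^{−1} = 8 (mod 13).
  i = 4 (α = 2): (2−4)(2−9)(2−10)(2−8) = (−2)·(−7)·(−8)·(−6) = 672 ≡ 9, so v_4 = 9^{−1} = 3 (mod 13).
  i = 5 (α = 8): (8−4)(8−9)(8−10)(8−2) = 4·(−1)·(−2)·6 = 48 ≡ 9, so v_5 = 9^{−1} = 3 (mod 13).
  v = [2, 10, 8, 3, 3].
Step 2: syndromes of r = [5, 1, 8, 8, 7] (all sums mod 13).
  S_0 = Σ v_i r_i = 2·5 + 10·1 + 8·8 + 3·8 + 3·7 = 129 ≡ 12.
  S_1 = Σ v_i α_i r_i = 2·4·5 + 10·9·1 + 8·10·8 + 3·2·8 + 3·8·7 = 986 ≡ 11.
  α_i^2 mod 13 = [3, 3, 9, 4, 12].
  S_2 = Σ v_i α_i^2 r_i = 2·3·5 + 10·3·1 + 8·9·8 + 3·4·8 + 3·12·7 = 984 ≡ 9.
  S = (12, 11, 9) ≠ 0, so r is not a codeword (an error is present).
Step 3: locate the error. For a single error e at position i, S_ℓ = v_i·e·α_i^ℓ, so α_err = S_1/S_0.
  S_0^{−1} = 12^{−1} = 12 (mod 13), so α_err = 11·12 = 132 ≡ 2 = α_4. Error position i = 4.
  Consistency check: S_2/S_1 = 9·6 = 54 ≡ 2 = α_err ✓ (single-error assumption holds).
Step 4: error magnitude e = S_0/v_4 = S_0·∏_{j≠4}(α_4 − α_j) = 12·9 = 108 ≡ 4 (mod 13).
Step 5: correct position 4: c_4 = r_4 − e = 8 − 4 ≡ 4 (mod 13). Hence c = [5, 1, 8, 4, 7].
  Check: interpolating c through the α_i gives m(x) = 3 + 7·x (degree < 2) with m(α_i) = c_i for every i, so c is indeed a codeword.


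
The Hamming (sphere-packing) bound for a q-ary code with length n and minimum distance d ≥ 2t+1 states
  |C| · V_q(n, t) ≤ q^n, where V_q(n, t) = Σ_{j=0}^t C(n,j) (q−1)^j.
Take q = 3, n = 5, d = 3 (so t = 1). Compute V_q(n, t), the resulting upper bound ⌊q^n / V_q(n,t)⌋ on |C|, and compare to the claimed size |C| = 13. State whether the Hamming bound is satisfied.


V_q(n, t) = 11, q^n = 243, Hamming bound = 22, |C| = 13 ≤ bound (satisfied).

Step 1: Compute V_q(n, t) = Σ_{j=0}^1 C(n, j) (q−1)^j.
  j = 0: C(5,0)·(2)^0 = 1·1 = 1.
  j = 1: C(5,1)·(2)^1 = 5·2 = 10.
  V_q(n, t) = 1 + 10 = 11.
Step 2: q^n = 3^5 = 243.
Step 3: Hamming bound ⌊q^n / V_q(n,t)⌋ = ⌊243/11⌋ = 22.
Step 4: Compare |C| = 13 to 22: satisfied.
The claimed |C| lies below the Hamming bound.


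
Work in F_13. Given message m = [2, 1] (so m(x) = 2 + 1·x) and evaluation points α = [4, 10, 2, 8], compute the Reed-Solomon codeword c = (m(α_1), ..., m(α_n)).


c = [6, 12, 4, 10]

Message polynomial: m(x) = 2 + 1·x (mod 13).
For each evaluation point α_i, compute m(α_i) mod 13:
  α_1 = 4: Horner steps 1 → 6, so m(4) = 6.
  α_2 = 10: Horner steps 1 → 12, so m(10) = 12.
  α_3 = 2: Horner steps 1 → 4, so m(2) = 4.
  α_4 = 8: Horner steps 1 → 10, so m(8) = 10.
Codeword c = [6, 12, 4, 10] ∈ F_13^4.


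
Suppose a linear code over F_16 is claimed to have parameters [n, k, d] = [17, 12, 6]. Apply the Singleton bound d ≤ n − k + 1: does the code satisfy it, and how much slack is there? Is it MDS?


Singleton RHS = n − k + 1 = 6, slack = 0, bound satisfied, MDS.

Singleton bound: d ≤ n − k + 1.
Here n = 17, k = 12, so n − k + 1 = 6.
Given d = 6, check d ≤ 6: YES.
Slack = (n − k + 1) − d = 0.
The code is MDS (slack = 0).
Description: the claimed parameters are [17, 12, 6]_16; such a code would be MDS (meets Singleton bound).


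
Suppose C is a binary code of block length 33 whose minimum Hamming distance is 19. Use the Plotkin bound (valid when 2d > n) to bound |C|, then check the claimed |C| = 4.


Plotkin bound M ≤ 6; given |C| = 4 ≤ bound (satisfied).

Check applicability: 2d = 38, n = 33.
2d − n = 5 > 0, so Plotkin applies.
Compute d/(2d−n) = 19/5 ≈ 3.8000.
⌊d/(2d−n)⌋ = 3.
Plotkin bound: M ≤ 2·3 = 6.
Given |C| = 4, check: satisfied.
This |C| is below the Plotkin bound.


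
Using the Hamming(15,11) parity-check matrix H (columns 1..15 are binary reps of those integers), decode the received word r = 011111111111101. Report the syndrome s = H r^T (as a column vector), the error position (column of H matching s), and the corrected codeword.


s = (1, 1, 1, 1)^T, error position = 15, corrected codeword c = 011111111111100

Compute s = H r^T mod 2 one row at a time:
  s_1 = 1 + 1 + 1 + 1 + 1 + 1 + 0 + 1 = 7 ≡ 1 (mod 2).
  s_2 = 1 + 1 + 1 + 1 + 1 + 1 + 0 + 1 = 7 ≡ 1 (mod 2).
  s_3 = 1 + 1 + 1 + 1 + 1 + 1 + 0 + 1 = 7 ≡ 1 (mod 2).
  s_4 = 0 + 1 + 1 + 1 + 1 + 1 + 1 + 1 = 7 ≡ 1 (mod 2).
s = (1, 1, 1, 1)^T — this equals column 15 of H (binary 1111), so error is at position 15.
Correct: flip bit 15 of r = 011111111111101 to get c = 011111111111100.


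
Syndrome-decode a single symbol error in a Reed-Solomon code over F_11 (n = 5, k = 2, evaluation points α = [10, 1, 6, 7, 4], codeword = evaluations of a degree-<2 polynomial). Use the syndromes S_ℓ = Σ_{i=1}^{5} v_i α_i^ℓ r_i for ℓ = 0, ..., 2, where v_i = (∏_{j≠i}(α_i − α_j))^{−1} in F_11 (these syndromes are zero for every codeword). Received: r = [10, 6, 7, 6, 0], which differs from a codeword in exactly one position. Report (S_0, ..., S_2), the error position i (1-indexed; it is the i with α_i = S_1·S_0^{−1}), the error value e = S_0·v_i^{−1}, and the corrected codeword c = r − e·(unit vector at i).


S = (1, 7, 5), error at position 4, error magnitude e = 1, c = [10, 6, 7, 5, 0].

Step 1: column multipliers v_i = (∏_{j≠i}(α_i − α_j))^{−1} mod 11.
  i = 1 (α = 10): (10−1)(10−6)(10−7)(10−4) = 9·4·3·6 = 648 ≡ 10, so v_1 = 10^{−1} = 10 (mod 11).
  i = 2 (α = 1): (1−10)(1−6)(1−7)(1−4) = (−9)·(−5)·(−6)·(−3) = 810 ≡ 7, so v_2 = 7^{−1} = 8 (mod 11).
  i = 3 (α = 6): (6−10)(6−1)(6−7)(6−4) = (−4)·5·(−1)·2 = 40 ≡ 7, so v_3 = 7^{−1} = 8 (mod 11).
  i = 4 (α = 7): (7−10)(7−1)(7−6)(7−4) = (−3)·6·1·3 = −54 ≡ 1, so v_4 = 1^{−1} = 1 (mod 11).
  i = 5 (α = 4): (4−10)(4−1)(4−6)(4−7) = (−6)·3·(−2)·(−3) = −108 ≡ 2, so v_5 = 2^{−1} = 6 (mod 11).
  v = [10, 8, 8, 1, 6].
Step 2: syndromes of r = [10, 6, 7, 6, 0] (all sums mod 11).
  S_0 = Σ v_i r_i = 10·10 + 8·6 + 8·7 + 1·6 + 6·0 = 210 ≡ 1.
  S_1 = Σ v_i α_i r_i = 10·10·10 + 8·1·6 + 8·6·7 + 1·7·6 + 6·4·0 = 1426 ≡ 7.
  α_i^2 mod 11 = [1, 1, 3, 5, 5].
  S_2 = Σ v_i α_i^2 r_i = 10·1·10 + 8·1·6 + 8·3·7 + 1·5·6 + 6·5·0 = 346 ≡ 5.
  S = (1, 7, 5) ≠ 0, so r is not a codeword (an error is present).
Step 3: locate the error. For a single error e at position i, S_ℓ = v_i·e·α_i^ℓ, so α_err = S_1/S_0.
  S_0^{−1} = 1^{−1} = 1 (mod 11), so α_err = 7·1 = 7 ≡ 7 = α_4. Error position i = 4.
  Consistency check: S_2/S_1 = 5·8 = 40 ≡ 7 = α_err ✓ (single-error assumption holds).
Step 4: error magnitude e = S_0/v_4 = S_0·∏_{j≠4}(α_4 − α_j) = 1·1 = 1 ≡ 1 (mod 11).
Step 5: correct position 4: c_4 = r_4 − e = 6 − 1 ≡ 5 (mod 11). Hence c = [10, 6, 7, 5, 0].
  Check: interpolating c through the α_i gives m(x) = 8 + 9·x (degree < 2) with m(α_i) = c_i for every i, so c is indeed a codeword.


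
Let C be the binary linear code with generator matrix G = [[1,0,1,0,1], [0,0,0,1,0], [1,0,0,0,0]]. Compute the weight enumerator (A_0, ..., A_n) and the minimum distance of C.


Weight distribution: A_0 = 1, A_1 = 2, A_2 = 2, A_3 = 2, A_4 = 1. Minimum distance d = 1.

Enumerate all 2^3 = 8 messages m ∈ F_2^3.
For each, compute codeword c = mG in F_2^5, then tally its weight.
  m = 000 → c = 00000, weight = 0.
  m = 100 → c = 10101, weight = 3.
  m = 010 → c = 00010, weight = 1.
  m = 110 → c = 10111, weight = 4.
  m = 001 → c = 10000, weight = 1.
  m = 101 → c = 00101, weight = 2.
  m = 011 → c = 10010, weight = 2.
  m = 111 → c = 00111, weight = 3.
Tally weights:
  weight 0: 1 codewords.
  weight 1: 2 codewords.
  weight 2: 2 codewords.
  weight 3: 2 codewords.
  weight 4: 1 codewords.
Minimum distance d = smallest w > 0 with A_w > 0 = 1.
Sanity: Σ A_w = 8 = 2^3 = 8 ✓.


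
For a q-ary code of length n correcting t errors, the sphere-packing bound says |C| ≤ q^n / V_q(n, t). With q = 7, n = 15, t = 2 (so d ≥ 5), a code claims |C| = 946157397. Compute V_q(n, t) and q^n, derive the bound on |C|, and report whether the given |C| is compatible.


V_q(n, t) = 3871, q^n = 4747561509943, Hamming bound = 1226443169, |C| = 946157397 ≤ bound (satisfied).

Step 1: Compute V_q(n, t) = Σ_{j=0}^2 C(n, j) (q−1)^j.
  j = 0: C(15,0)·(6)^0 = 1·1 = 1.
  j = 1: C(15,1)·(6)^1 = 15·6 = 90.
  j = 2: C(15,2)·(6)^2 = 105·36 = 3780.
  V_q(n, t) = 1 + 90 + 3780 = 3871.
Step 2: q^n = 7^15 = 4747561509943.
Step 3: Hamming bound ⌊q^n / V_q(n,t)⌋ = ⌊4747561509943/3871⌋ = 1226443169.
Step 4: Compare |C| = 946157397 to 1226443169: satisfied.
The claimed |C| lies below the Hamming bound.


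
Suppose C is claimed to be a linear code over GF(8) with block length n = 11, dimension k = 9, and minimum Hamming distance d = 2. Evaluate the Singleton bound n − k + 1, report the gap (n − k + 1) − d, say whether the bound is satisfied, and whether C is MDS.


Singleton RHS = n − k + 1 = 3, slack = 1, bound satisfied, not MDS.

Singleton bound: d ≤ n − k + 1.
Here n = 11, k = 9, so n − k + 1 = 3.
Given d = 2, check d ≤ 3: YES.
Slack = (n − k + 1) − d = 1.
The code is NOT MDS (slack = 1 > 0).
Description: the claimed parameters are [11, 9, 2]_8; such a code would be non-MDS.


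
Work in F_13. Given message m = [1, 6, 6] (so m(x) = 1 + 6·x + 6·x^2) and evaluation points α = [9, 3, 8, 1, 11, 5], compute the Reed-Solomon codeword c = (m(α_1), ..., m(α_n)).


c = [8, 8, 4, 0, 0, 12]

Message polynomial: m(x) = 1 + 6·x + 6·x^2 (mod 13).
For each evaluation point α_i, compute m(α_i) mod 13:
  α_1 = 9: Horner steps 6 → 8 → 8, so m(9) = 8.
  α_2 = 3: Horner steps 6 → 11 → 8, so m(3) = 8.
  α_3 = 8: Horner steps 6 → 2 → 4, so m(8) = 4.
  α_4 = 1: Horner steps 6 → 12 → 0, so m(1) = 0.
  α_5 = 11: Horner steps 6 → 7 → 0, so m(11) = 0.
  α_6 = 5: Horner steps 6 → 10 → 12, so m(5) = 12.
Codeword c = [8, 8, 4, 0, 0, 12] ∈ F_13^6.


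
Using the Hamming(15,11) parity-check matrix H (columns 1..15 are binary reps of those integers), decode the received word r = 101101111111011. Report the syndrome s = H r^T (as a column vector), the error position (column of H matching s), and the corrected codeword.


s = (1, 0, 1, 0)^T, error position = 10, corrected codeword c = 101101111011011

Compute s = H r^T mod 2 one row at a time:
  s_1 = 1 + 1 + 1 + 1 + 1 + 0 + 1 + 1 = 7 ≡ 1 (mod 2).
  s_2 = 1 + 0 + 1 + 1 + 1 + 0 + 1 + 1 = 6 ≡ 0 (mod 2).
  s_3 = 0 + 1 + 1 + 1 + 1 + 1 + 1 + 1 = 7 ≡ 1 (mod 2).
  s_4 = 1 + 1 + 0 + 1 + 1 + 1 + 0 + 1 = 6 ≡ 0 (mod 2).
s = (1, 0, 1, 0)^T — this equals column 10 of H (binary 1010), so error is at position 10.
Correct: flip bit 10 of r = 101101111111011 to get c = 101101111011011.


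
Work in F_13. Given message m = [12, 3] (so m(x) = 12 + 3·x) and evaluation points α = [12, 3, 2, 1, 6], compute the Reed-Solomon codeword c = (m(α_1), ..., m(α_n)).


c = [9, 8, 5, 2, 4]

Message polynomial: m(x) = 12 + 3·x (mod 13).
For each evaluation point α_i, compute m(α_i) mod 13:
  α_1 = 12: Horner steps 3 → 9, so m(12) = 9.
  α_2 = 3: Horner steps 3 → 8, so m(3) = 8.
  α_3 = 2: Horner steps 3 → 5, so m(2) = 5.
  α_4 = 1: Horner steps 3 → 2, so m(1) = 2.
  α_5 = 6: Horner steps 3 → 4, so m(6) = 4.
Codeword c = [9, 8, 5, 2, 4] ∈ F_13^5.


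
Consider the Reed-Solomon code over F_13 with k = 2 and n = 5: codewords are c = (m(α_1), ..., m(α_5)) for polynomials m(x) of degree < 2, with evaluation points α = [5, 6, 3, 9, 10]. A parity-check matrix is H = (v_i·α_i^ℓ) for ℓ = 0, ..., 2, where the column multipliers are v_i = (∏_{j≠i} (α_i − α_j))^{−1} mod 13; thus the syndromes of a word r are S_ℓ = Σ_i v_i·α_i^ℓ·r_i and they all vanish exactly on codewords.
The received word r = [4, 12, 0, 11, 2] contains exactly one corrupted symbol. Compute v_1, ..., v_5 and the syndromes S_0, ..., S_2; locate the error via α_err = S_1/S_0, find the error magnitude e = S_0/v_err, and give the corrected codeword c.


S = (4, 7, 9), error at position 1, error magnitude e = 9, c = [8, 12, 0, 11, 2].

Step 1: column multipliers v_i = (∏_{j≠i}(α_i − α_j))^{−1} mod 13.
  i = 1 (α = 5): (5−6)(5−3)(5−9)(5−10) = (−1)·2·(−4)·(−5) = −40 ≡ 12, so v_1 = 12^{−1} = 12 (mod 13).
  i = 2 (α = 6): (6−5)(6−3)(6−9)(6−10) = 1·3·(−3)·(−4) = 36 ≡ 10, so v_2 = 10^{−1} = 4 (mod 13).
  i = 3 (α = 3): (3−5)(3−6)(3−9)(3−10) = (−2)·(−3)·(−6)·(−7) = 252 ≡ 5, so v_3 = 5^{−1} = 8 (mod 13).
  i = 4 (α = 9): (9−5)(9−6)(9−3)(9−10) = 4·3·6·(−1) = −72 ≡ 6, so v_4 = 6^{−1} = 11 (mod 13).
  i = 5 (α = 10): (10−5)(10−6)(10−3)(10−9) = 5·4·7·1 = 140 ≡ 10, so v_5 = 10^{−1} = 4 (mod 13).
  v = [12, 4, 8, 11, 4].
Step 2: syndromes of r = [4, 12, 0, 11, 2] (all sums mod 13).
  S_0 = Σ v_i r_i = 12·4 + 4·12 + 8·0 + 11·11 + 4·2 = 225 ≡ 4.
  S_1 = Σ v_i α_i r_i = 12·5·4 + 4·6·12 + 8·3·0 + 11·9·11 + 4·10·2 = 1697 ≡ 7.
  α_i^2 mod 13 = [12, 10, 9, 3, 9].
  S_2 = Σ v_i α_i^2 r_i = 12·12·4 + 4·10·12 + 8·9·0 + 11·3·11 + 4·9·2 = 1491 ≡ 9.
  S = (4, 7, 9) ≠ 0, so r is not a codeword (an error is present).
Step 3: locate the error. For a single error e at position i, S_ℓ = v_i·e·α_i^ℓ, so α_err = S_1/S_0.
  S_0^{−1} = 4^{−1} = 10 (mod 13), so α_err = 7·10 = 70 ≡ 5 = α_1. Error position i = 1.
  Consistency check: S_2/S_1 = 9·2 = 18 ≡ 5 = α_err ✓ (single-error assumption holds).
Step 4: error magnitude e = S_0/v_1 = S_0·∏_{j≠1}(α_1 − α_j) = 4·12 = 48 ≡ 9 (mod 13).
Step 5: correct position 1: c_1 = r_1 − e = 4 − 9 ≡ 8 (mod 13). Hence c = [8, 12, 0, 11, 2].
  Check: interpolating c through the α_i gives m(x) = 1 + 4·x (degree < 2) with m(α_i) = c_i for every i, so c is indeed a codeword.


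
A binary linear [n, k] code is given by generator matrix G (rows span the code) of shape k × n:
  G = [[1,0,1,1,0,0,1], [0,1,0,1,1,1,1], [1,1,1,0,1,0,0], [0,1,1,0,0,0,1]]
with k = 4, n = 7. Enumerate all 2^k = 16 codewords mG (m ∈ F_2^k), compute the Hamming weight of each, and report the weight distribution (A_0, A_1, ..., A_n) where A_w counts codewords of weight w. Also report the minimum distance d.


Weight distribution: A_0 = 1, A_1 = 1, A_3 = 4, A_4 = 7, A_5 = 3. Minimum distance d = 1.

Enumerate all 2^4 = 16 messages m ∈ F_2^4.
For each, compute codeword c = mG in F_2^7, then tally its weight.
  m = 0000 → c = 0000000, weight = 0.
  m = 1000 → c = 1011001, weight = 4.
  m = 0100 → c = 0101111, weight = 5.
  m = 1100 → c = 1110110, weight = 5.
  m = 0010 → c = 1110100, weight = 4.
  m = 1010 → c = 0101101, weight = 4.
  m = 0110 → c = 1011011, weight = 5.
  m = 1110 → c = 0000010, weight = 1.
  m = 0001 → c = 0110001, weight = 3.
  m = 1001 → c = 1101000, weight = 3.
  m = 0101 → c = 0011110, weight = 4.
  m = 1101 → c = 1000111, weight = 4.
  m = 0011 → c = 1000101, weight = 3.
  m = 1011 → c = 0011100, weight = 3.
  m = 0111 → c = 1101010, weight = 4.
  m = 1111 → c = 0110011, weight = 4.
Tally weights:
  weight 0: 1 codewords.
  weight 1: 1 codewords.
  weight 3: 4 codewords.
  weight 4: 7 codewords.
  weight 5: 3 codewords.
Minimum distance d = smallest w > 0 with A_w > 0 = 1.
Sanity: Σ A_w = 16 = 2^4 = 16 ✓.


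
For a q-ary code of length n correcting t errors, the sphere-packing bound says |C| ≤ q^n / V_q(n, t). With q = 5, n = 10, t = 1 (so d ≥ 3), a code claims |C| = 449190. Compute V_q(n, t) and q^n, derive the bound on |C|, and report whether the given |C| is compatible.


V_q(n, t) = 41, q^n = 9765625, Hamming bound = 238185, |C| = 449190 > bound (violated).

Step 1: Compute V_q(n, t) = Σ_{j=0}^1 C(n, j) (q−1)^j.
  j = 0: C(10,0)·(4)^0 = 1·1 = 1.
  j = 1: C(10,1)·(4)^1 = 10·4 = 40.
  V_q(n, t) = 1 + 40 = 41.
Step 2: q^n = 5^10 = 9765625.
Step 3: Hamming bound ⌊q^n / V_q(n,t)⌋ = ⌊9765625/41⌋ = 238185.
Step 4: Compare |C| = 449190 to 238185: violated.
The claimed |C| lies above the Hamming bound, so no 5-ary code of length 10 with d ≥ 3 can have 449190 codewords.


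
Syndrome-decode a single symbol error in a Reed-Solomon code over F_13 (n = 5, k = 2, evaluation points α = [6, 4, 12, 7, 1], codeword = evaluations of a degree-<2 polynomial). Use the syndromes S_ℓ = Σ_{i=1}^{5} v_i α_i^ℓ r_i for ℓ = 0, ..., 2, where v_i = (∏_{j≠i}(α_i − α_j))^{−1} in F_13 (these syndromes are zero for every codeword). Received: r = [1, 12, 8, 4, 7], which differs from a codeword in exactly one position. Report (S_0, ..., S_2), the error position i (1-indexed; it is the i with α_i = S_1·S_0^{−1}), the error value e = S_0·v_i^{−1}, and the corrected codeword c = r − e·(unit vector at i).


S = (2, 12, 7), error at position 1, error magnitude e = 3, c = [11, 12, 8, 4, 7].

Step 1: column multipliers v_i = (∏_{j≠i}(α_i − α_j))^{−1} mod 13.
  i = 1 (α = 6): (6−4)(6−12)(6−7)(6−1) = 2·(−6)·(−1)·5 = 60 ≡ 8, so v_1 = 8^{−1} = 5 (mod 13).
  i = 2 (α = 4): (4−6)(4−12)(4−7)(4−1) = (−2)·(−8)·(−3)·3 = −144 ≡ 12, so v_2 = 12^{−1} = 12 (mod 13).
  i = 3 (α = 12): (12−6)(12−4)(12−7)(12−1) = 6·8·5·11 = 2640 ≡ 1, so v_3 = 1^{−1} = 1 (mod 13).
  i = 4 (α = 7): (7−6)(7−4)(7−12)(7−1) = 1·3·(−5)·6 = −90 ≡ 1, so v_4 = 1^{−1} = 1 (mod 13).
  i = 5 (α = 1): (1−6)(1−4)(1−12)(1−7) = (−5)·(−3)·(−11)·(−6) = 990 ≡ 2, so v_5 = 2^{−1} = 7 (mod 13).
  v = [5, 12, 1, 1, 7].
Step 2: syndromes of r = [1, 12, 8, 4, 7] (all sums mod 13).
  S_0 = Σ v_i r_i = 5·1 + 12·12 + 1·8 + 1·4 + 7·7 = 210 ≡ 2.
  S_1 = Σ v_i α_i r_i = 5·6·1 + 12·4·12 + 1·12·8 + 1·7·4 + 7·1·7 = 779 ≡ 12.
  α_i^2 mod 13 = [10, 3, 1, 10, 1].
  S_2 = Σ v_i α_i^2 r_i = 5·10·1 + 12·3·12 + 1·1·8 + 1·10·4 + 7·1·7 = 579 ≡ 7.
  S = (2, 12, 7) ≠ 0, so r is not a codeword (an error is present).
Step 3: locate the error. For a single error e at position i, S_ℓ = v_i·e·α_i^ℓ, so α_err = S_1/S_0.
  S_0^{−1} = 2^{−1} = 7 (mod 13), so α_err = 12·7 = 84 ≡ 6 = α_1. Error position i = 1.
  Consistency check: S_2/S_1 = 7·12 = 84 ≡ 6 = α_err ✓ (single-error assumption holds).
Step 4: error magnitude e = S_0/v_1 = S_0·∏_{j≠1}(α_1 − α_j) = 2·8 = 16 ≡ 3 (mod 13).
Step 5: correct position 1: c_1 = r_1 − e = 1 − 3 ≡ 11 (mod 13). Hence c = [11, 12, 8, 4, 7].
  Check: interpolating c through the α_i gives m(x) = 1 + 6·x (degree < 2) with m(α_i) = c_i for every i, so c is indeed a codeword.


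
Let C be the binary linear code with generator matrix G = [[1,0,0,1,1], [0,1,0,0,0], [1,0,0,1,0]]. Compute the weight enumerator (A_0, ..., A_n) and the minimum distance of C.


Weight distribution: A_0 = 1, A_1 = 2, A_2 = 2, A_3 = 2, A_4 = 1. Minimum distance d = 1.

Enumerate all 2^3 = 8 messages m ∈ F_2^3.
For each, compute codeword c = mG in F_2^5, then tally its weight.
  m = 000 → c = 00000, weight = 0.
  m = 100 → c = 10011, weight = 3.
  m = 010 → c = 01000, weight = 1.
  m = 110 → c = 11011, weight = 4.
  m = 001 → c = 10010, weight = 2.
  m = 101 → c = 00001, weight = 1.
  m = 011 → c = 11010, weight = 3.
  m = 111 → c = 01001, weight = 2.
Tally weights:
  weight 0: 1 codewords.
  weight 1: 2 codewords.
  weight 2: 2 codewords.
  weight 3: 2 codewords.
  weight 4: 1 codewords.
Minimum distance d = smallest w > 0 with A_w > 0 = 1.
Sanity: Σ A_w = 8 = 2^3 = 8 ✓.


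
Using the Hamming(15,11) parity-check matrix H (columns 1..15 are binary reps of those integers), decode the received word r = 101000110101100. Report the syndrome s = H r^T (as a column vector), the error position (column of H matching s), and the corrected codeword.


s = (0, 1, 1, 0)^T, error position = 6, corrected codeword c = 101001110101100

Compute s = H r^T mod 2 one row at a time:
  s_1 = 1 + 0 + 1 + 0 + 1 + 1 + 0 + 0 = 4 ≡ 0 (mod 2).
  s_2 = 0 + 0 + 0 + 1 + 1 + 1 + 0 + 0 = 3 ≡ 1 (mod 2).
  s_3 = 0 + 1 + 0 + 1 + 1 + 0 + 0 + 0 = 3 ≡ 1 (mod 2).
  s_4 = 1 + 1 + 0 + 1 + 0 + 0 + 1 + 0 = 4 ≡ 0 (mod 2).
s = (0, 1, 1, 0)^T — this equals column 6 of H (binary 0110), so error is at position 6.
Correct: flip bit 6 of r = 101000110101100 to get c = 101001110101100.


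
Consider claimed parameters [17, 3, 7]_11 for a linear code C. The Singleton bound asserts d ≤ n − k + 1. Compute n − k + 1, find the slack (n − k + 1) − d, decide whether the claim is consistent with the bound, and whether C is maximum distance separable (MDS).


Singleton RHS = n − k + 1 = 15, slack = 8, bound satisfied, not MDS.

Singleton bound: d ≤ n − k + 1.
Here n = 17, k = 3, so n − k + 1 = 15.
Given d = 7, check d ≤ 15: YES.
Slack = (n − k + 1) − d = 8.
The code is NOT MDS (slack = 8 > 0).
Description: the claimed parameters are [17, 3, 7]_11; such a code would be non-MDS.


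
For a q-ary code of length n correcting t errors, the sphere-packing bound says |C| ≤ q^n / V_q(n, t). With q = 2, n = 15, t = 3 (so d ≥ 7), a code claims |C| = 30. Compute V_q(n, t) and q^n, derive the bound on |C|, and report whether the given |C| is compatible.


V_q(n, t) = 576, q^n = 32768, Hamming bound = 56, |C| = 30 ≤ bound (satisfied).

Step 1: Compute V_q(n, t) = Σ_{j=0}^3 C(n, j) (q−1)^j.
  j = 0: C(15,0)·(1)^0 = 1·1 = 1.
  j = 1: C(15,1)·(1)^1 = 15·1 = 15.
  j = 2: C(15,2)·(1)^2 = 105·1 = 105.
  j = 3: C(15,3)·(1)^3 = 455·1 = 455.
  V_q(n, t) = 1 + 15 + 105 + 455 = 576.
Step 2: q^n = 2^15 = 32768.
Step 3: Hamming bound ⌊q^n / V_q(n,t)⌋ = ⌊32768/576⌋ = 56.
Step 4: Compare |C| = 30 to 56: satisfied.
The claimed |C| lies below the Hamming bound.


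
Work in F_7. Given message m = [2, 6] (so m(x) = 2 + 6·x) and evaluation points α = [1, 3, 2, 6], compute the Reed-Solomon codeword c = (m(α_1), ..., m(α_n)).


c = [1, 6, 0, 3]

Message polynomial: m(x) = 2 + 6·x (mod 7).
For each evaluation point α_i, compute m(α_i) mod 7:
  α_1 = 1: Horner steps 6 → 1, so m(1) = 1.
  α_2 = 3: Horner steps 6 → 6, so m(3) = 6.
  α_3 = 2: Horner steps 6 → 0, so m(2) = 0.
  α_4 = 6: Horner steps 6 → 3, so m(6) = 3.
Codeword c = [1, 6, 0, 3] ∈ F_7^4.


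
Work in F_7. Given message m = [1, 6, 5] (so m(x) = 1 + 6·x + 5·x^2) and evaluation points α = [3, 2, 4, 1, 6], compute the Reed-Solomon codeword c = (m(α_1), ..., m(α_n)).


c = [1, 5, 0, 5, 0]

Message polynomial: m(x) = 1 + 6·x + 5·x^2 (mod 7).
For each evaluation point α_i, compute m(α_i) mod 7:
  α_1 = 3: Horner steps 5 → 0 → 1, so m(3) = 1.
  α_2 = 2: Horner steps 5 → 2 → 5, so m(2) = 5.
  α_3 = 4: Horner steps 5 → 5 → 0, so m(4) = 0.
  α_4 = 1: Horner steps 5 → 4 → 5, so m(1) = 5.
  α_5 = 6: Horner steps 5 → 1 → 0, so m(6) = 0.
Codeword c = [1, 5, 0, 5, 0] ∈ F_7^5.


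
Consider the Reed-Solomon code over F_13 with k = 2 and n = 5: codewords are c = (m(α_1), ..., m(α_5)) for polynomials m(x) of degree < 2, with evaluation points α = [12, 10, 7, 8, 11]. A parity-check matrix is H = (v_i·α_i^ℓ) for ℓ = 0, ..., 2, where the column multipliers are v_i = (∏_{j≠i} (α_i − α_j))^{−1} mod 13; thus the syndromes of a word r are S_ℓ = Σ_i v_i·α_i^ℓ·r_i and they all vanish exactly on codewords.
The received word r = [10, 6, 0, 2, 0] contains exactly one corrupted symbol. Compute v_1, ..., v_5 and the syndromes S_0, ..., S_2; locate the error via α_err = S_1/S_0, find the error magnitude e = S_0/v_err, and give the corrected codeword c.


S = (5, 3, 7), error at position 5, error magnitude e = 5, c = [10, 6, 0, 2, 8].

Step 1: column multipliers v_i = (∏_{j≠i}(α_i − α_j))^{−1} mod 13.
  i = 1 (α = 12): (12−10)(12−7)(12−8)(12−11) = 2·5·4·1 = 40 ≡ 1, so v_1 = 1^{−1} = 1 (mod 13).
  i = 2 (α = 10): (10−12)(10−7)(10−8)(10−11) = (−2)·3·2·(−1) = 12 ≡ 12, so v_2 = 12^{−1} = 12 (mod 13).
  i = 3 (α = 7): (7−12)(7−10)(7−8)(7−11) = (−5)·(−3)·(−1)·(−4) = 60 ≡ 8, so v_3 = 8^{−1} = 5 (mod 13).
  i = 4 (α = 8): (8−12)(8−10)(8−7)(8−11) = (−4)·(−2)·1·(−3) = −24 ≡ 2, so v_4 = 2^{−1} = 7 (mod 13).
  i = 5 (α = 11): (11−12)(11−10)(11−7)(11−8) = (−1)·1·4·3 = −12 ≡ 1, so v_5 = 1^{−1} = 1 (mod 13).
  v = [1, 12, 5, 7, 1].
Step 2: syndromes of r = [10, 6, 0, 2, 0] (all sums mod 13).
  S_0 = Σ v_i r_i = 1·10 + 12·6 + 5·0 + 7·2 + 1·0 = 96 ≡ 5.
  S_1 = Σ v_i α_i r_i = 1·12·10 + 12·10·6 + 5·7·0 + 7·8·2 + 1·11·0 = 952 ≡ 3.
  α_i^2 mod 13 = [1, 9, 10, 12, 4].
  S_2 = Σ v_i α_i^2 r_i = 1·1·10 + 12·9·6 + 5·10·0 + 7·12·2 + 1·4·0 = 826 ≡ 7.
  S = (5, 3, 7) ≠ 0, so r is not a codeword (an error is present).
Step 3: locate the error. For a single error e at position i, S_ℓ = v_i·e·α_i^ℓ, so α_err = S_1/S_0.
  S_0^{−1} = 5^{−1} = 8 (mod 13), so α_err = 3·8 = 24 ≡ 11 = α_5. Error position i = 5.
  Consistency check: S_2/S_1 = 7·9 = 63 ≡ 11 = α_err ✓ (single-error assumption holds).
Step 4: error magnitude e = S_0/v_5 = S_0·∏_{j≠5}(α_5 − α_j) = 5·1 = 5 ≡ 5 (mod 13).
Step 5: correct position 5: c_5 = r_5 − e = 0 − 5 ≡ 8 (mod 13). Hence c = [10, 6, 0, 2, 8].
  Check: interpolating c through the α_i gives m(x) = 12 + 2·x (degree < 2) with m(α_i) = c_i for every i, so c is indeed a codeword.


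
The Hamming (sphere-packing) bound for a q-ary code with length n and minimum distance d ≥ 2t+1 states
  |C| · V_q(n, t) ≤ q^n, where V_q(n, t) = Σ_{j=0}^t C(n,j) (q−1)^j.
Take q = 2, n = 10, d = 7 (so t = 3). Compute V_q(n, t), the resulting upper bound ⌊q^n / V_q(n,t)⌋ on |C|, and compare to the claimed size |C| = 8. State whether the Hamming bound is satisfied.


V_q(n, t) = 176, q^n = 1024, Hamming bound = 5, |C| = 8 > bound (violated).

Step 1: Compute V_q(n, t) = Σ_{j=0}^3 C(n, j) (q−1)^j.
  j = 0: C(10,0)·(1)^0 = 1·1 = 1.
  j = 1: C(10,1)·(1)^1 = 10·1 = 10.
  j = 2: C(10,2)·(1)^2 = 45·1 = 45.
  j = 3: C(10,3)·(1)^3 = 120·1 = 120.
  V_q(n, t) = 1 + 10 + 45 + 120 = 176.
Step 2: q^n = 2^10 = 1024.
Step 3: Hamming bound ⌊q^n / V_q(n,t)⌋ = ⌊1024/176⌋ = 5.
Step 4: Compare |C| = 8 to 5: violated.
The claimed |C| lies above the Hamming bound, so no 2-ary code of length 10 with d ≥ 7 can have 8 codewords.


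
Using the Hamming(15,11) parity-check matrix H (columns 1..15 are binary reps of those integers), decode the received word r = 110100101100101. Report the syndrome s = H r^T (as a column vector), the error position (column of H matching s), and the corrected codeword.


s = (0, 0, 0, 1)^T, error position = 1, corrected codeword c = 010100101100101

Compute s = H r^T mod 2 one row at a time:
  s_1 = 0 + 1 + 1 + 0 + 0 + 1 + 0 + 1 = 4 ≡ 0 (mod 2).
  s_2 = 1 + 0 + 0 + 1 + 0 + 1 + 0 + 1 = 4 ≡ 0 (mod 2).
  s_3 = 1 + 0 + 0 + 1 + 1 + 0 + 0 + 1 = 4 ≡ 0 (mod 2).
  s_4 = 1 + 0 + 0 + 1 + 1 + 0 + 1 + 1 = 5 ≡ 1 (mod 2).
s = (0, 0, 0, 1)^T — this equals column 1 of H (binary 0001), so error is at position 1.
Correct: flip bit 1 of r = 110100101100101 to get c = 010100101100101.


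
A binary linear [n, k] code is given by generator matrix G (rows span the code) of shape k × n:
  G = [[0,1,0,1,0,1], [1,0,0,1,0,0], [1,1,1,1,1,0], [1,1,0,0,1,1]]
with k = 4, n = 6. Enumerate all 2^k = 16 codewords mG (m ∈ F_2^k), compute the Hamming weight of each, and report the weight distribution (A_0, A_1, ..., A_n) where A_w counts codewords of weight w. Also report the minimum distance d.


Weight distribution: A_0 = 1, A_1 = 1, A_2 = 2, A_3 = 6, A_4 = 5, A_5 = 1. Minimum distance d = 1.

Enumerate all 2^4 = 16 messages m ∈ F_2^4.
For each, compute codeword c = mG in F_2^6, then tally its weight.
  m = 0000 → c = 000000, weight = 0.
  m = 1000 → c = 010101, weight = 3.
  m = 0100 → c = 100100, weight = 2.
  m = 1100 → c = 110001, weight = 3.
  m = 0010 → c = 111110, weight = 5.
  m = 1010 → c = 101011, weight = 4.
  m = 0110 → c = 011010, weight = 3.
  m = 1110 → c = 001111, weight = 4.
  m = 0001 → c = 110011, weight = 4.
  m = 1001 → c = 100110, weight = 3.
  m = 0101 → c = 010111, weight = 4.
  m = 1101 → c = 000010, weight = 1.
  m = 0011 → c = 001101, weight = 3.
  m = 1011 → c = 011000, weight = 2.
  m = 0111 → c = 101001, weight = 3.
  m = 1111 → c = 111100, weight = 4.
Tally weights:
  weight 0: 1 codewords.
  weight 1: 1 codewords.
  weight 2: 2 codewords.
  weight 3: 6 codewords.
  weight 4: 5 codewords.
  weight 5: 1 codewords.
Minimum distance d = smallest w > 0 with A_w > 0 = 1.
Sanity: Σ A_w = 16 = 2^4 = 16 ✓.


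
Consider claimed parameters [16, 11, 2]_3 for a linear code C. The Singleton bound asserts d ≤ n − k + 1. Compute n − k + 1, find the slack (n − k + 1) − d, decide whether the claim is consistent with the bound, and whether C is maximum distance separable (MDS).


Singleton RHS = n − k + 1 = 6, slack = 4, bound satisfied, not MDS.

Singleton bound: d ≤ n − k + 1.
Here n = 16, k = 11, so n − k + 1 = 6.
Given d = 2, check d ≤ 6: YES.
Slack = (n − k + 1) − d = 4.
The code is NOT MDS (slack = 4 > 0).
Description: the claimed parameters are [16, 11, 2]_3; such a code would be non-MDS.


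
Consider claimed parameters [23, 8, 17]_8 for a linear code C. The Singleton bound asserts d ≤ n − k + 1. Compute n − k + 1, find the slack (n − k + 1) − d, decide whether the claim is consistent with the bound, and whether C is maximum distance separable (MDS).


Singleton RHS = n − k + 1 = 16, slack = -1, bound violated (no such code; not MDS).

Singleton bound: d ≤ n − k + 1.
Here n = 23, k = 8, so n − k + 1 = 16.
Given d = 17, check d ≤ 16: NO.
Slack = (n − k + 1) − d = -1.
The slack is negative: d = 17 exceeds n − k + 1 = 16 by 1, so the Singleton bound is violated and no linear [23, 8, 17]_8 code can exist. In particular it is not MDS (MDS requires d = n − k + 1 exactly).
Description: the claimed parameters are [23, 8, 17]_8; such a code would be impossible (violates the Singleton bound).


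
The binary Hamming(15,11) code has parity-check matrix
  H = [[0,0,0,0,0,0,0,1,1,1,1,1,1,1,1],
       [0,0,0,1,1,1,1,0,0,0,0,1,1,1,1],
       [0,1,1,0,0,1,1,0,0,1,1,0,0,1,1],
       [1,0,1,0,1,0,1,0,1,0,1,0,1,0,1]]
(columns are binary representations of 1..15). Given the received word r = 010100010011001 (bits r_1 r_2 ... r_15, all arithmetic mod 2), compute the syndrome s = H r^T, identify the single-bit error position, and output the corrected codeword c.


s = (0, 1, 1, 0)^T, error position = 6, corrected codeword c = 010101010011001

Compute s = H r^T mod 2 one row at a time:
  s_1 = 1 + 0 + 0 + 1 + 1 + 0 + 0 + 1 = 4 ≡ 0 (mod 2).
  s_2 = 1 + 0 + 0 + 0 + 1 + 0 + 0 + 1 = 3 ≡ 1 (mod 2).
  s_3 = 1 + 0 + 0 + 0 + 0 + 1 + 0 + 1 = 3 ≡ 1 (mod 2).
  s_4 = 0 + 0 + 0 + 0 + 0 + 1 + 0 + 1 = 2 ≡ 0 (mod 2).
s = (0, 1, 1, 0)^T — this equals column 6 of H (binary 0110), so error is at position 6.
Correct: flip bit 6 of r = 010100010011001 to get c = 010101010011001.
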